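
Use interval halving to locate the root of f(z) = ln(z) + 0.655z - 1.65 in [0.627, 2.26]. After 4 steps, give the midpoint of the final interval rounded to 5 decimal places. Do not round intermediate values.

1.69866

f(0.627000) = -1.706124, f(2.260000) = 0.645665 (opposite signs)
step 1: m = 1.443500, f(m) = -0.337437 < 0 → root in [1.443500, 2.260000]
step 2: m = 1.851750, f(m) = 0.179027 > 0 → root in [1.443500, 1.851750]
step 3: m = 1.647625, f(m) = -0.071471 < 0 → root in [1.647625, 1.851750]
step 4: m = 1.749687, f(m) = 0.055483 > 0 → root in [1.647625, 1.749687]
Midpoint of [1.647625, 1.749687] = 1.698656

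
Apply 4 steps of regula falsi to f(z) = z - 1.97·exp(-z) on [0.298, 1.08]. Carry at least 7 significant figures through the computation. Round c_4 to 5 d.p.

0.84573

f(0.298000) = -1.164334, f(1.080000) = 0.410997
step 1: c = 0.875980, f(c) = 0.055566 > 0 → new bracket [0.298000, 0.875980]
step 2: c = 0.849653, f(c) = 0.007353 > 0 → new bracket [0.298000, 0.849653]
step 3: c = 0.846191, f(c) = 0.000970 > 0 → new bracket [0.298000, 0.846191]
step 4: c = 0.845735, f(c) = 0.000128 > 0 → new bracket [0.298000, 0.845735]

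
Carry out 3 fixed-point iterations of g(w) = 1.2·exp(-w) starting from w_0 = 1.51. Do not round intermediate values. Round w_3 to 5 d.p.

w_1 = g(1.510000) = 0.265092
w_2 = g(0.265092) = 0.920562
w_3 = g(0.920562) = 0.477954

0.47795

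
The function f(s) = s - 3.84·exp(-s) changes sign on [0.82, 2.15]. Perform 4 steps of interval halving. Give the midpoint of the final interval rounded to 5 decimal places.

1.19406

f(0.820000) = -0.871258, f(2.150000) = 1.702701 (opposite signs)
step 1: m = 1.485000, f(m) = 0.615231 > 0 → root in [0.820000, 1.485000]
step 2: m = 1.152500, f(m) = -0.060349 < 0 → root in [1.152500, 1.485000]
step 3: m = 1.318750, f(m) = 0.291667 > 0 → root in [1.152500, 1.318750]
step 4: m = 1.235625, f(m) = 0.119517 > 0 → root in [1.152500, 1.235625]
Midpoint of [1.152500, 1.235625] = 1.194062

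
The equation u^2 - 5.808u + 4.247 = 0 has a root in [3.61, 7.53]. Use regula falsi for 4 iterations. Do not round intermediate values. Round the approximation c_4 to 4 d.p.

f(3.610000) = -3.687780, f(7.530000) = 17.213660
step 1: c = 4.301632, f(c) = -2.232842 < 0 → new bracket [4.301632, 7.530000]
step 2: c = 4.672312, f(c) = -1.059289 < 0 → new bracket [4.672312, 7.530000]
step 3: c = 4.837973, f(c) = -0.445964 < 0 → new bracket [4.837973, 7.530000]
step 4: c = 4.905956, f(c) = -0.178389 < 0 → new bracket [4.905956, 7.530000]

4.9060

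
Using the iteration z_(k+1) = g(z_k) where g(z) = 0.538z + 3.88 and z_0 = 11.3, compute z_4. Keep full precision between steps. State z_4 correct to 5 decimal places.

z_1 = g(11.300000) = 9.959400
z_2 = g(9.959400) = 9.238157
z_3 = g(9.238157) = 8.850129
z_4 = g(8.850129) = 8.641369

8.64137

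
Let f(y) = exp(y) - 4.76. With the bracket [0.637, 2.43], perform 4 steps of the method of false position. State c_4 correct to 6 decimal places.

f(0.637000) = -2.869200, f(2.430000) = 6.598882
step 1: c = 1.180349, f(c) = -1.504489 < 0 → new bracket [1.180349, 2.430000]
step 2: c = 1.412362, f(c) = -0.654358 < 0 → new bracket [1.412362, 2.430000]
step 3: c = 1.504169, f(c) = -0.259587 < 0 → new bracket [1.504169, 2.430000]
step 4: c = 1.539211, f(c) = -0.099088 < 0 → new bracket [1.539211, 2.430000]

1.539211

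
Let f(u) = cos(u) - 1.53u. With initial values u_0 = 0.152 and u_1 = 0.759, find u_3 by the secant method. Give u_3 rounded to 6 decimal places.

0.554652

f(u_0) = 0.755910, f(u_1) = -0.435745
u_2 = 0.759000 - (-0.435745)·(0.759000 - 0.152000)/(-0.435745 - (0.755910)) = 0.537042; f(u_2) = 0.037551
u_3 = 0.537042 - (0.037551)·(0.537042 - 0.759000)/(0.037551 - (-0.435745)) = 0.554652; f(u_3) = 0.001466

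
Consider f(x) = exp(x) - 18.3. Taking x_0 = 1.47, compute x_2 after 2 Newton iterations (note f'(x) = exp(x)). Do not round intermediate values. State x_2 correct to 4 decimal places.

3.8478

Newton update: x ← x − f(x)/f'(x).
x_0 = 1.470000: f = -13.950765, f' = 4.349235 → x_1 = 1.470000 - (-13.950765)/(4.349235) = 4.677636
x_1 = 4.677636: f = 89.215646, f' = 107.515646 → x_2 = 4.677636 - (89.215646)/(107.515646) = 3.847844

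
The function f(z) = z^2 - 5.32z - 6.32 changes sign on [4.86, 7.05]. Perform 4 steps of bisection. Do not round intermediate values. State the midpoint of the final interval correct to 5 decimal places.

6.29719

f(4.860000) = -8.555600, f(7.050000) = 5.876500 (opposite signs)
step 1: m = 5.955000, f(m) = -2.538575 < 0 → root in [5.955000, 7.050000]
step 2: m = 6.502500, f(m) = 1.369206 > 0 → root in [5.955000, 6.502500]
step 3: m = 6.228750, f(m) = -0.659623 < 0 → root in [6.228750, 6.502500]
step 4: m = 6.365625, f(m) = 0.336057 > 0 → root in [6.228750, 6.365625]
Midpoint of [6.228750, 6.365625] = 6.297187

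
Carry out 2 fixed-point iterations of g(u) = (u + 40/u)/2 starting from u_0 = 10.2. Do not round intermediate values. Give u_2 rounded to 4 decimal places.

u_1 = g(10.200000) = 7.060784
u_2 = g(7.060784) = 6.362939

6.3629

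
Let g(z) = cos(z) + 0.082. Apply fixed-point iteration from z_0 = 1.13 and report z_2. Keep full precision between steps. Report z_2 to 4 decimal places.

z_1 = g(1.130000) = 0.508660
z_2 = g(0.508660) = 0.955398

0.9554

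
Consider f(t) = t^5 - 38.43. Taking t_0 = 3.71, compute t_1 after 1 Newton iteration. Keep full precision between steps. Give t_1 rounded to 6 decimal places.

3.008570

Newton update: t ← t − f(t)/f'(t).
f'(t) = 5t^4
t_0 = 3.710000: f = 664.431165, f' = 947.252244 → t_1 = 3.710000 - (664.431165)/(947.252244) = 3.008570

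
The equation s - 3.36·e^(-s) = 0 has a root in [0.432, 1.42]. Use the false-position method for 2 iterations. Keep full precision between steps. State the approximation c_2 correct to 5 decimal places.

1.11911

f(0.432000) = -1.749344, f(1.420000) = 0.607841
step 1: c = 1.165227, f(c) = 0.117405 > 0 → new bracket [0.432000, 1.165227]
step 2: c = 1.119112, f(c) = 0.021839 > 0 → new bracket [0.432000, 1.119112]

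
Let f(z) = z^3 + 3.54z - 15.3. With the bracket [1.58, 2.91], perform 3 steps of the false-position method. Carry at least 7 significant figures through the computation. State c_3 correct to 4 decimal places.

2.0031

f(1.580000) = -5.762488, f(2.910000) = 19.643571
step 1: c = 1.881665, f(c) = -1.976569 < 0 → new bracket [1.881665, 2.910000]
step 2: c = 1.975678, f(c) = -0.594433 < 0 → new bracket [1.975678, 2.910000]
step 3: c = 2.003121, f(c) = -0.171445 < 0 → new bracket [2.003121, 2.910000]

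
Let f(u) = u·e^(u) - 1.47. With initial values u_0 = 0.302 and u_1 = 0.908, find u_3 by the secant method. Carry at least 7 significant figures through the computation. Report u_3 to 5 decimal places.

0.70783

f(u_0) = -1.061527, f(u_1) = 0.781258
u_2 = 0.908000 - (0.781258)·(0.908000 - 0.302000)/(0.781258 - (-1.061527)) = 0.651083; f(u_2) = -0.221472
u_3 = 0.651083 - (-0.221472)·(0.651083 - 0.908000)/(-0.221472 - (0.781258)) = 0.707828; f(u_3) = -0.033407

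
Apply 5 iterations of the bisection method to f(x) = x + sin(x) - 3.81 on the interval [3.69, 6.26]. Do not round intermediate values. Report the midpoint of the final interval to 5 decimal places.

4.77422

f(3.690000) = -0.641329, f(6.260000) = 2.426817 (opposite signs)
step 1: m = 4.975000, f(m) = 0.199285 > 0 → root in [3.690000, 4.975000]
step 2: m = 4.332500, f(m) = -0.406206 < 0 → root in [4.332500, 4.975000]
step 3: m = 4.653750, f(m) = -0.154531 < 0 → root in [4.653750, 4.975000]
step 4: m = 4.814375, f(m) = 0.009571 > 0 → root in [4.653750, 4.814375]
step 5: m = 4.734063, f(m) = -0.075703 < 0 → root in [4.734063, 4.814375]
Midpoint of [4.734063, 4.814375] = 4.774219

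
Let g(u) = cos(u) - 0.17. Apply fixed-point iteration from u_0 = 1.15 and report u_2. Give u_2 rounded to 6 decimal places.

u_1 = g(1.150000) = 0.238487
u_2 = g(0.238487) = 0.801696

0.801696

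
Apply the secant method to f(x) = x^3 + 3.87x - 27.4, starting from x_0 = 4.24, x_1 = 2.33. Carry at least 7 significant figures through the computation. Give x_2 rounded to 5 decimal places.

2.48431

Secant update: x_(k+1) = x_k − f(x_k)·(x_k − x_(k-1))/(f(x_k) − f(x_(k-1))).
f(x_0) = 65.233824, f(x_1) = -5.733563
x_2 = 2.330000 - (-5.733563)·(2.330000 - 4.240000)/(-5.733563 - (65.233824)) = 2.484312; f(x_2) = -2.453025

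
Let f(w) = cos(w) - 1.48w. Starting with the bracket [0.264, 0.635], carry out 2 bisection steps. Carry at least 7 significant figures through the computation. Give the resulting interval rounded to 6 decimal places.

[0.542250, 0.635000]

f(0.264000) = 0.574634, f(0.635000) = -0.134728 (opposite signs)
step 1: m = 0.449500, f(m) = 0.235404 > 0 → root in [0.449500, 0.635000]
step 2: m = 0.542250, f(m) = 0.054020 > 0 → root in [0.542250, 0.635000]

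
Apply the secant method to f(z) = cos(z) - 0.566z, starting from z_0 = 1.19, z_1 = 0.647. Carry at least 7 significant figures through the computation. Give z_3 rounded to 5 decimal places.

0.98295

Secant update: z_(k+1) = z_k − f(z_k)·(z_k − z_(k-1))/(f(z_k) − f(z_(k-1))).
f(z_0) = -0.301880, f(z_1) = 0.431694
z_2 = 0.647000 - (0.431694)·(0.647000 - 1.190000)/(0.431694 - (-0.301880)) = 0.966545; f(z_2) = 0.021082
z_3 = 0.966545 - (0.021082)·(0.966545 - 0.647000)/(0.021082 - (0.431694)) = 0.982951; f(z_3) = -0.001781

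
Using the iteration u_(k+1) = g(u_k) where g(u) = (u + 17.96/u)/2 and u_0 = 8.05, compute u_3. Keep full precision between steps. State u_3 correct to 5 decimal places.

u_1 = g(8.050000) = 5.140528
u_2 = g(5.140528) = 4.317166
u_3 = g(4.317166) = 4.238651

4.23865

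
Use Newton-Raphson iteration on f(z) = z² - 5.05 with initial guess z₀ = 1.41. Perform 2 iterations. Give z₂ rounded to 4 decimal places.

2.2596

f'(z) = 2z
z_0 = 1.410000: f = -3.061900, f' = 2.820000 → z_1 = 1.410000 - (-3.061900)/(2.820000) = 2.495780
z_1 = 2.495780: f = 1.178919, f' = 4.991560 → z_2 = 2.495780 - (1.178919)/(4.991560) = 2.259598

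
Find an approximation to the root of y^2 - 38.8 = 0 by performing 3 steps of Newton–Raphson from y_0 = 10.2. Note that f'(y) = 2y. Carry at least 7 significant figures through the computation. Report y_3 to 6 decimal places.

y_0 = 10.200000: f = 65.240000, f' = 20.400000 → y_1 = 10.200000 - (65.240000)/(20.400000) = 7.001961
y_1 = 7.001961: f = 10.227455, f' = 14.003922 → y_2 = 7.001961 - (10.227455)/(14.003922) = 6.271633
y_2 = 6.271633: f = 0.533379, f' = 12.543266 → y_3 = 6.271633 - (0.533379)/(12.543266) = 6.229110

6.229110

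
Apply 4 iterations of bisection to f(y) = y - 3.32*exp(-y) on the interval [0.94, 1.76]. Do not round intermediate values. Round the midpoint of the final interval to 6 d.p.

1.119375

f(0.940000) = -0.356884, f(1.760000) = 1.188811 (opposite signs)
step 1: m = 1.350000, f(m) = 0.489322 > 0 → root in [0.940000, 1.350000]
step 2: m = 1.145000, f(m) = 0.088497 > 0 → root in [0.940000, 1.145000]
step 3: m = 1.042500, f(m) = -0.128040 < 0 → root in [1.042500, 1.145000]
step 4: m = 1.093750, f(m) = -0.018311 < 0 → root in [1.093750, 1.145000]
Midpoint of [1.093750, 1.145000] = 1.119375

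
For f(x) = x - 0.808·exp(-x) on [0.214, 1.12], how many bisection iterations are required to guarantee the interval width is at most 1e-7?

Initial width b − a = 1.12 − 0.214 = 0.906000.
After n steps the width is (b−a)/2^n; need (b−a)/2^n ≤ 1e-7.
So n ≥ log₂(0.906000/1e-7) = log₂(9060000.0000) ≈ 23.1111.
Hence n = 24.

24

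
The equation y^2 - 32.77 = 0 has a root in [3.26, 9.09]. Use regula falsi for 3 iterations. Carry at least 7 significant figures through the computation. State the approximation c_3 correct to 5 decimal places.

False-position update: c = (a·f(b) − b·f(a))/(f(b) − f(a)); replace the endpoint whose sign matches f(c).
f(3.260000) = -22.142400, f(9.090000) = 49.858100
step 1: c = 5.052907, f(c) = -7.238132 < 0 → new bracket [5.052907, 9.090000]
step 2: c = 5.564692, f(c) = -1.804201 < 0 → new bracket [5.564692, 9.090000]
step 3: c = 5.687806, f(c) = -0.418858 < 0 → new bracket [5.687806, 9.090000]

5.68781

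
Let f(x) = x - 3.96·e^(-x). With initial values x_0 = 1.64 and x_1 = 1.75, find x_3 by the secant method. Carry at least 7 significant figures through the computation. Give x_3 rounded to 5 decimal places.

f(x_0) = 0.871839, f(x_1) = 1.061855
x_2 = 1.750000 - (1.061855)·(1.750000 - 1.640000)/(1.061855 - (0.871839)) = 1.135294; f(x_2) = -0.137163
x_3 = 1.135294 - (-0.137163)·(1.135294 - 1.750000)/(-0.137163 - (1.061855)) = 1.205614; f(x_3) = 0.019563

1.20561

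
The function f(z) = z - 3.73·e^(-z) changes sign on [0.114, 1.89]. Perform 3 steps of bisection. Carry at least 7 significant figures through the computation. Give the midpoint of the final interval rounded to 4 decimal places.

f(0.114000) = -3.214122, f(1.890000) = 1.326502 (opposite signs)
step 1: m = 1.002000, f(m) = -0.367449 < 0 → root in [1.002000, 1.890000]
step 2: m = 1.446000, f(m) = 0.567546 > 0 → root in [1.002000, 1.446000]
step 3: m = 1.224000, f(m) = 0.127188 > 0 → root in [1.002000, 1.224000]
Midpoint of [1.002000, 1.224000] = 1.113000

1.1130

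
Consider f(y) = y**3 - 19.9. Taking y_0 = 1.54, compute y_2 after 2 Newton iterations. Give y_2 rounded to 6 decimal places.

3.002808

f'(y) = 3y**2
y_0 = 1.540000: f = -16.247736, f' = 7.114800 → y_1 = 1.540000 - (-16.247736)/(7.114800) = 3.823653
y_1 = 3.823653: f = 36.003049, f' = 43.860972 → y_2 = 3.823653 - (36.003049)/(43.860972) = 3.002808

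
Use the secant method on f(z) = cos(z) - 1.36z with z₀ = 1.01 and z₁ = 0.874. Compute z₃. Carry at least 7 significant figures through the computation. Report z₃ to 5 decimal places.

0.60570

f(z_0) = -0.841739, f(z_1) = -0.546876
z_2 = 0.874000 - (-0.546876)·(0.874000 - 1.010000)/(-0.546876 - (-0.841739)) = 0.621764; f(z_2) = -0.032747
z_3 = 0.621764 - (-0.032747)·(0.621764 - 0.874000)/(-0.032747 - (-0.546876)) = 0.605698; f(z_3) = -0.001645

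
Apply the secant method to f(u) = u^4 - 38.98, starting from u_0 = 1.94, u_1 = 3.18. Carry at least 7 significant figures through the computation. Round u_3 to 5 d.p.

2.42640

f(u_0) = -24.815315, f(u_1) = 63.280634
u_2 = 3.180000 - (63.280634)·(3.180000 - 1.940000)/(63.280634 - (-24.815315)) = 2.289290; f(u_2) = -11.513528
u_3 = 2.289290 - (-11.513528)·(2.289290 - 3.180000)/(-11.513528 - (63.280634)) = 2.426402; f(u_3) = -4.318202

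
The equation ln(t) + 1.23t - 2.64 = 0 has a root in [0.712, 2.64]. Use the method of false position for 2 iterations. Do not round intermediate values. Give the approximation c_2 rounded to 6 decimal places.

f(0.712000) = -2.103917, f(2.640000) = 1.577979
step 1: c = 1.813702, f(c) = 0.186224 > 0 → new bracket [0.712000, 1.813702]
step 2: c = 1.724117, f(c) = 0.025379 > 0 → new bracket [0.712000, 1.724117]

1.724117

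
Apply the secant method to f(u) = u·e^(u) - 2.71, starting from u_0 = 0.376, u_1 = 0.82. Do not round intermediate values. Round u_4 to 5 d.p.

f(u_0) = -2.162376, f(u_1) = -0.848190
u_2 = 0.820000 - (-0.848190)·(0.820000 - 0.376000)/(-0.848190 - (-2.162376)) = 1.106563; f(u_2) = 0.636185
u_3 = 1.106563 - (0.636185)·(1.106563 - 0.820000)/(0.636185 - (-0.848190)) = 0.983745; f(u_3) = -0.079018
u_4 = 0.983745 - (-0.079018)·(0.983745 - 1.106563)/(-0.079018 - (0.636185)) = 0.997315; f(u_4) = -0.006288

0.99731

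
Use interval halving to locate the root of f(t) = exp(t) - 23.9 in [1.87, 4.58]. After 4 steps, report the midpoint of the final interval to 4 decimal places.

3.1403

f(1.870000) = -17.411704, f(4.580000) = 73.614394 (opposite signs)
step 1: m = 3.225000, f(m) = 1.253574 > 0 → root in [1.870000, 3.225000]
step 2: m = 2.547500, f(m) = -11.124874 < 0 → root in [2.547500, 3.225000]
step 3: m = 2.886250, f(m) = -5.974039 < 0 → root in [2.886250, 3.225000]
step 4: m = 3.055625, f(m) = -2.665547 < 0 → root in [3.055625, 3.225000]
Midpoint of [3.055625, 3.225000] = 3.140313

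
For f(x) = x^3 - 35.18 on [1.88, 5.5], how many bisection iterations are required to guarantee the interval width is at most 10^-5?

Initial width b − a = 5.5 − 1.88 = 3.620000.
After n steps the width is (b−a)/2^n; need (b−a)/2^n ≤ 10^-5.
So n ≥ log₂(3.620000/10^-5) = log₂(362000.0000) ≈ 18.4656.
Hence n = 19.

19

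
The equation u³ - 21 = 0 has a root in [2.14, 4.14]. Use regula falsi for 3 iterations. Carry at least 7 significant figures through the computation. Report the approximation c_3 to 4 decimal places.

f(2.140000) = -11.199656, f(4.140000) = 49.957944
step 1: c = 2.506256, f(c) = -5.257414 < 0 → new bracket [2.506256, 4.140000]
step 2: c = 2.661815, f(c) = -2.140350 < 0 → new bracket [2.661815, 4.140000]
step 3: c = 2.722543, f(c) = -0.819852 < 0 → new bracket [2.722543, 4.140000]

2.7225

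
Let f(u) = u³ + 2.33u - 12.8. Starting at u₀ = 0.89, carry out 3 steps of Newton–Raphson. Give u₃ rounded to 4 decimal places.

f'(u) = 3u² + 2.33
u_0 = 0.890000: f = -10.021331, f' = 4.706300 → u_1 = 0.890000 - (-10.021331)/(4.706300) = 3.019344
u_1 = 3.019344: f = 21.760730, f' = 29.679312 → u_2 = 3.019344 - (21.760730)/(29.679312) = 2.286149
u_2 = 2.286149: f = 4.475226, f' = 18.009427 → u_3 = 2.286149 - (4.475226)/(18.009427) = 2.037655

2.0377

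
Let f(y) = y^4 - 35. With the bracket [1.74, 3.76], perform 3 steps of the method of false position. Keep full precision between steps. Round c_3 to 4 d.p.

False-position update: c = (a·f(b) − b·f(a))/(f(b) − f(a)); replace the endpoint whose sign matches f(c).
f(1.740000) = -25.833638, f(3.760000) = 164.871734
step 1: c = 2.013636, f(c) = -18.559149 < 0 → new bracket [2.013636, 3.760000]
step 2: c = 2.190330, f(c) = -11.983563 < 0 → new bracket [2.190330, 3.760000]
step 3: c = 2.296689, f(c) = -7.176675 < 0 → new bracket [2.296689, 3.760000]

2.2967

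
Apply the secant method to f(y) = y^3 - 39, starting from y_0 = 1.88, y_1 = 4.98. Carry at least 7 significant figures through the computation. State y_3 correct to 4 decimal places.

f(y_0) = -32.355328, f(y_1) = 84.505992
y_2 = 4.980000 - (84.505992)·(4.980000 - 1.880000)/(84.505992 - (-32.355328)) = 2.738295; f(y_2) = -18.467548
y_3 = 2.738295 - (-18.467548)·(2.738295 - 4.980000)/(-18.467548 - (84.505992)) = 3.140329; f(y_3) = -8.031137

3.1403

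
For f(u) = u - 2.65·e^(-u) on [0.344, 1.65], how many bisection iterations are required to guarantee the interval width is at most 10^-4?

Initial width b − a = 1.65 − 0.344 = 1.306000.
After n steps the width is (b−a)/2^n; need (b−a)/2^n ≤ 10^-4.
So n ≥ log₂(1.306000/10^-4) = log₂(13060.0000) ≈ 13.6729.
Hence n = 14.

14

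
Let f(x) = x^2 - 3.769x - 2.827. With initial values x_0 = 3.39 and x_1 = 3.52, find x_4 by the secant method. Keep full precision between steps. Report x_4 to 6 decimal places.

f(x_0) = -4.111810, f(x_1) = -3.703480
x_2 = 3.520000 - (-3.703480)·(3.520000 - 3.390000)/(-3.703480 - (-4.111810)) = 4.699077; f(x_2) = 1.543502
x_3 = 4.699077 - (1.543502)·(4.699077 - 3.520000)/(1.543502 - (-3.703480)) = 4.352228; f(x_3) = -0.288657
x_4 = 4.352228 - (-0.288657)·(4.352228 - 4.699077)/(-0.288657 - (1.543502)) = 4.406874; f(x_4) = -0.015968

4.406874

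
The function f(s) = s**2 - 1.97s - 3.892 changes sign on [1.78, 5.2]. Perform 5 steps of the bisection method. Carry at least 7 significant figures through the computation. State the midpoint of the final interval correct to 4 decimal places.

3.2228

f(1.780000) = -4.230200, f(5.200000) = 12.904000 (opposite signs)
step 1: m = 3.490000, f(m) = 1.412800 > 0 → root in [1.780000, 3.490000]
step 2: m = 2.635000, f(m) = -2.139725 < 0 → root in [2.635000, 3.490000]
step 3: m = 3.062500, f(m) = -0.546219 < 0 → root in [3.062500, 3.490000]
step 4: m = 3.276250, f(m) = 0.387602 > 0 → root in [3.062500, 3.276250]
step 5: m = 3.169375, f(m) = -0.090731 < 0 → root in [3.169375, 3.276250]
Midpoint of [3.169375, 3.276250] = 3.222812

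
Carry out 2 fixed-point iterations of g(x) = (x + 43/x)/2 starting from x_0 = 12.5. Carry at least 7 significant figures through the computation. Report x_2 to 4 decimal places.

6.6826

x_1 = g(12.500000) = 7.970000
x_2 = g(7.970000) = 6.682616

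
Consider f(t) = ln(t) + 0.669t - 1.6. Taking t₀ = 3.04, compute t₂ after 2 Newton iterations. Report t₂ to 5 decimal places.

1.64259

Newton update: t ← t − f(t)/f'(t).
f'(t) = 1/t + 0.669
t_0 = 3.040000: f = 1.545618, f' = 0.997947 → t_1 = 3.040000 - (1.545618)/(0.997947) = 1.491203
t_1 = 1.491203: f = -0.202802, f' = 1.339599 → t_2 = 1.491203 - (-0.202802)/(1.339599) = 1.642593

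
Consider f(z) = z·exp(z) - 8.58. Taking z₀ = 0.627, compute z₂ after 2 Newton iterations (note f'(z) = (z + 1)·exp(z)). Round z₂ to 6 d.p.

z_0 = 0.627000: f = -7.406265, f' = 3.045722 → z_1 = 0.627000 - (-7.406265)/(3.045722) = 3.058695
z_1 = 3.058695: f = 56.569384, f' = 86.449119 → z_2 = 3.058695 - (56.569384)/(86.449119) = 2.404328

2.404328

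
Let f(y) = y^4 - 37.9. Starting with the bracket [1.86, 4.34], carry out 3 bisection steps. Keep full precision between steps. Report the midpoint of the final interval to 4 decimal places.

f(1.860000) = -25.931168, f(4.340000) = 316.879827 (opposite signs)
step 1: m = 3.100000, f(m) = 54.452100 > 0 → root in [1.860000, 3.100000]
step 2: m = 2.480000, f(m) = -0.072580 < 0 → root in [2.480000, 3.100000]
step 3: m = 2.790000, f(m) = 22.692213 > 0 → root in [2.480000, 2.790000]
Midpoint of [2.480000, 2.790000] = 2.635000

2.6350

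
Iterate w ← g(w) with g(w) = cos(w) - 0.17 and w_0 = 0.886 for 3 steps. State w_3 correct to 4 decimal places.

0.5785

w_1 = g(0.886000) = 0.462515
w_2 = g(0.462515) = 0.724933
w_3 = g(0.724933) = 0.578544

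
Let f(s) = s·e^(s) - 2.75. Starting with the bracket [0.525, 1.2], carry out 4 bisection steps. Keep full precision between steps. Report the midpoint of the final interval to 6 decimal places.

f(0.525000) = -1.862509, f(1.200000) = 1.234140 (opposite signs)
step 1: m = 0.862500, f(m) = -0.706672 < 0 → root in [0.862500, 1.200000]
step 2: m = 1.031250, f(m) = 0.142212 > 0 → root in [0.862500, 1.031250]
step 3: m = 0.946875, f(m) = -0.309295 < 0 → root in [0.946875, 1.031250]
step 4: m = 0.989062, f(m) = -0.090695 < 0 → root in [0.989062, 1.031250]
Midpoint of [0.989062, 1.031250] = 1.010156

1.010156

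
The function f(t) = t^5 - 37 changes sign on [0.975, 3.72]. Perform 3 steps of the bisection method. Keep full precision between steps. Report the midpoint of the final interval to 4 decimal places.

f(0.975000) = -36.118904, f(3.720000) = 675.384890 (opposite signs)
step 1: m = 2.347500, f(m) = 34.289900 > 0 → root in [0.975000, 2.347500]
step 2: m = 1.661250, f(m) = -24.347540 < 0 → root in [1.661250, 2.347500]
step 3: m = 2.004375, f(m) = -4.648465 < 0 → root in [2.004375, 2.347500]
Midpoint of [2.004375, 2.347500] = 2.175937

2.1759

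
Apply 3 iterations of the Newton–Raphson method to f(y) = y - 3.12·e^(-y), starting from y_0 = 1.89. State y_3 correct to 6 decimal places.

f'(y) = 1 + 3.12·e^(-y)
y_0 = 1.890000: f = 1.418656, f' = 1.471344 → y_1 = 1.890000 - (1.418656)/(1.471344) = 0.925809
y_1 = 0.925809: f = -0.310367, f' = 2.236177 → y_2 = 0.925809 - (-0.310367)/(2.236177) = 1.064603
y_2 = 1.064603: f = -0.011374, f' = 2.075978 → y_3 = 1.064603 - (-0.011374)/(2.075978) = 1.070082

1.070082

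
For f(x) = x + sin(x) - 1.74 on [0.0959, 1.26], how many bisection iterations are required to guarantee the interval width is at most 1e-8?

Initial width b − a = 1.26 − 0.0959 = 1.164100.
After n steps the width is (b−a)/2^n; need (b−a)/2^n ≤ 1e-8.
So n ≥ log₂(1.164100/1e-8) = log₂(116410000.0000) ≈ 26.7946.
Hence n = 27.

27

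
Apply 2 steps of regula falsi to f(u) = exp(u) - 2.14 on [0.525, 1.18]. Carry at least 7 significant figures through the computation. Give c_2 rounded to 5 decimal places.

0.75147

f(0.525000) = -0.449541, f(1.180000) = 1.114374
step 1: c = 0.713277, f(c) = -0.099332 < 0 → new bracket [0.713277, 1.180000]
step 2: c = 0.751475, f(c) = -0.019876 < 0 → new bracket [0.751475, 1.180000]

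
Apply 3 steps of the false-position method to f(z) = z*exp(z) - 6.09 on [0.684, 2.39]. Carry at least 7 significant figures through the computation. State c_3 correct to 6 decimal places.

f(0.684000) = -4.734456, f(2.390000) = 19.993251
step 1: c = 1.010637, f(c) = -3.313426 < 0 → new bracket [1.010637, 2.390000]
step 2: c = 1.206736, f(c) = -2.056416 < 0 → new bracket [1.206736, 2.390000]
step 3: c = 1.317091, f(c) = -1.173898 < 0 → new bracket [1.317091, 2.390000]

1.317091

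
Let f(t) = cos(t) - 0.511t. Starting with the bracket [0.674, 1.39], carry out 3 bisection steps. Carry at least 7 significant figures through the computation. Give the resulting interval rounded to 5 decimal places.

[0.94250, 1.03200]

f(0.674000) = 0.436917, f(1.390000) = -0.530477 (opposite signs)
step 1: m = 1.032000, f(m) = -0.014249 < 0 → root in [0.674000, 1.032000]
step 2: m = 0.853000, f(m) = 0.221843 > 0 → root in [0.853000, 1.032000]
step 3: m = 0.942500, f(m) = 0.106150 > 0 → root in [0.942500, 1.032000]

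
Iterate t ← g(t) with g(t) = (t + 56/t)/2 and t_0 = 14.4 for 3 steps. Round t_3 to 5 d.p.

t_1 = g(14.400000) = 9.144444
t_2 = g(9.144444) = 7.634191
t_3 = g(7.634191) = 7.484806

7.48481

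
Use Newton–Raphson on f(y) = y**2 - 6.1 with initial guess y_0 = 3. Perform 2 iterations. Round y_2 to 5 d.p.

2.47025

f'(y) = 2y
y_0 = 3.000000: f = 2.900000, f' = 6.000000 → y_1 = 3.000000 - (2.900000)/(6.000000) = 2.516667
y_1 = 2.516667: f = 0.233611, f' = 5.033333 → y_2 = 2.516667 - (0.233611)/(5.033333) = 2.470254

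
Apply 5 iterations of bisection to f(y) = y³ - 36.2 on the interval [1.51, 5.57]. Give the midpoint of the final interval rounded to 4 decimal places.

f(1.510000) = -32.757049, f(5.570000) = 136.608693 (opposite signs)
step 1: m = 3.540000, f(m) = 8.161864 > 0 → root in [1.510000, 3.540000]
step 2: m = 2.525000, f(m) = -20.101547 < 0 → root in [2.525000, 3.540000]
step 3: m = 3.032500, f(m) = -8.312959 < 0 → root in [3.032500, 3.540000]
step 4: m = 3.286250, f(m) = -0.710343 < 0 → root in [3.286250, 3.540000]
step 5: m = 3.413125, f(m) = 3.560934 > 0 → root in [3.286250, 3.413125]
Midpoint of [3.286250, 3.413125] = 3.349687

3.3497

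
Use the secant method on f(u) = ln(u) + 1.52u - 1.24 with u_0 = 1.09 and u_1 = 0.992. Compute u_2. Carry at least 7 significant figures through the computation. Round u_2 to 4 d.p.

0.8873

Secant update: u_(k+1) = u_k − f(u_k)·(u_k − u_(k-1))/(f(u_k) − f(u_(k-1))).
f(u_0) = 0.502978, f(u_1) = 0.259808
u_2 = 0.992000 - (0.259808)·(0.992000 - 1.090000)/(0.259808 - (0.502978)) = 0.887295; f(u_2) = -0.010890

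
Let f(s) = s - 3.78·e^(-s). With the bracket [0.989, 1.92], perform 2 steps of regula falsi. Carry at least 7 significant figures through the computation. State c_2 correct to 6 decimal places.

1.173219

f(0.989000) = -0.416965, f(1.920000) = 1.365826
step 1: c = 1.206745, f(c) = 0.075885 > 0 → new bracket [0.989000, 1.206745]
step 2: c = 1.173219, f(c) = 0.003802 > 0 → new bracket [0.989000, 1.173219]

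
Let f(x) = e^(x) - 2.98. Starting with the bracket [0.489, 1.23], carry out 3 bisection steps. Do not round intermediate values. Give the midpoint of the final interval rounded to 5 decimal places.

1.09106

f(0.489000) = -1.349315, f(1.230000) = 0.441230 (opposite signs)
step 1: m = 0.859500, f(m) = -0.618021 < 0 → root in [0.859500, 1.230000]
step 2: m = 1.044750, f(m) = -0.137312 < 0 → root in [1.044750, 1.230000]
step 3: m = 1.137375, f(m) = 0.138571 > 0 → root in [1.044750, 1.137375]
Midpoint of [1.044750, 1.137375] = 1.091063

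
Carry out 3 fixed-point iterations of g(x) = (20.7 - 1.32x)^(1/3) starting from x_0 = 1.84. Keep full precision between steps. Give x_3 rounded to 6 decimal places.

x_1 = g(1.840000) = 2.633838
x_2 = g(2.633838) = 2.582493
x_3 = g(2.582493) = 2.585876

2.585876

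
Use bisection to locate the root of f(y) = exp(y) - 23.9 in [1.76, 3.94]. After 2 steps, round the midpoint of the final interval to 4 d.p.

f(1.760000) = -18.087563, f(3.940000) = 27.518601 (opposite signs)
step 1: m = 2.850000, f(m) = -6.612218 < 0 → root in [2.850000, 3.940000]
step 2: m = 3.395000, f(m) = 5.914653 > 0 → root in [2.850000, 3.395000]
Midpoint of [2.850000, 3.395000] = 3.122500

3.1225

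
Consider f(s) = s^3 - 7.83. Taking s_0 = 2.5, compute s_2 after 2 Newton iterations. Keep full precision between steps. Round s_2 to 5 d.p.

1.99032

Newton update: s ← s − f(s)/f'(s).
f'(s) = 3s^2
s_0 = 2.500000: f = 7.795000, f' = 18.750000 → s_1 = 2.500000 - (7.795000)/(18.750000) = 2.084267
s_1 = 2.084267: f = 1.224404, f' = 13.032503 → s_2 = 2.084267 - (1.224404)/(13.032503) = 1.990317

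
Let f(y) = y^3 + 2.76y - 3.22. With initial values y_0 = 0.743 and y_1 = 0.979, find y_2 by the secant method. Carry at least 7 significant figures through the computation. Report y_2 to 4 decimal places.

0.8949

Secant update: y_(k+1) = y_k − f(y_k)·(y_k − y_(k-1))/(f(y_k) − f(y_(k-1))).
f(y_0) = -0.759148, f(y_1) = 0.420354
y_2 = 0.979000 - (0.420354)·(0.979000 - 0.743000)/(0.420354 - (-0.759148)) = 0.894894; f(y_2) = -0.033431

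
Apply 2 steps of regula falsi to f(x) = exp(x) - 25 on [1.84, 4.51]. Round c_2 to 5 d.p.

f(1.840000) = -18.703462, f(4.510000) = 65.921819
step 1: c = 2.430110, f(c) = -13.639866 < 0 → new bracket [2.430110, 4.510000]
step 2: c = 2.786682, f(c) = -8.772918 < 0 → new bracket [2.786682, 4.510000]

2.78668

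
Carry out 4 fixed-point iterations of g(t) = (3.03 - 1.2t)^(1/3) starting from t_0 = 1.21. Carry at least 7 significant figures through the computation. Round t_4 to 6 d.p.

t_1 = g(1.210000) = 1.164222
t_2 = g(1.164222) = 1.177578
t_3 = g(1.177578) = 1.173712
t_4 = g(1.173712) = 1.174834

1.174834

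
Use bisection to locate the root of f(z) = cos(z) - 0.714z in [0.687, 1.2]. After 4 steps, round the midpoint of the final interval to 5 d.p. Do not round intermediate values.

0.89541

f(0.687000) = 0.282634, f(1.200000) = -0.494442 (opposite signs)
step 1: m = 0.943500, f(m) = -0.086701 < 0 → root in [0.687000, 0.943500]
step 2: m = 0.815250, f(m) = 0.103598 > 0 → root in [0.815250, 0.943500]
step 3: m = 0.879375, f(m) = 0.009759 > 0 → root in [0.879375, 0.943500]
step 4: m = 0.911438, f(m) = -0.038156 < 0 → root in [0.879375, 0.911438]
Midpoint of [0.879375, 0.911438] = 0.895406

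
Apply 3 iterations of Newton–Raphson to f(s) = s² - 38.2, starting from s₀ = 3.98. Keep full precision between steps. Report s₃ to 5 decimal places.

6.18067

f'(s) = 2s
s_0 = 3.980000: f = -22.359600, f' = 7.960000 → s_1 = 3.980000 - (-22.359600)/(7.960000) = 6.788995
s_1 = 6.788995: f = 7.890453, f' = 13.577990 → s_2 = 6.788995 - (7.890453)/(13.577990) = 6.207874
s_2 = 6.207874: f = 0.337701, f' = 12.415748 → s_3 = 6.207874 - (0.337701)/(12.415748) = 6.180675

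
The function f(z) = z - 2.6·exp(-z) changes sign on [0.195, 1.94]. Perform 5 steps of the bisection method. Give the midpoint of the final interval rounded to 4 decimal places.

f(0.195000) = -1.944370, f(1.940000) = 1.566370 (opposite signs)
step 1: m = 1.067500, f(m) = 0.173446 > 0 → root in [0.195000, 1.067500]
step 2: m = 0.631250, f(m) = -0.751759 < 0 → root in [0.631250, 1.067500]
step 3: m = 0.849375, f(m) = -0.262599 < 0 → root in [0.849375, 1.067500]
step 4: m = 0.958437, f(m) = -0.038641 < 0 → root in [0.958437, 1.067500]
step 5: m = 1.012969, f(m) = 0.068807 > 0 → root in [0.958437, 1.012969]
Midpoint of [0.958437, 1.012969] = 0.985703

0.9857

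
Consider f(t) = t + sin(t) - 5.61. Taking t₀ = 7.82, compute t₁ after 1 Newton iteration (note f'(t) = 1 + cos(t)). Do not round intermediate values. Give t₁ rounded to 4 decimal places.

4.7160

Newton update: t ← t − f(t)/f'(t).
t_0 = 7.820000: f = 3.209423, f' = 1.033975 → t_1 = 7.820000 - (3.209423)/(1.033975) = 4.716035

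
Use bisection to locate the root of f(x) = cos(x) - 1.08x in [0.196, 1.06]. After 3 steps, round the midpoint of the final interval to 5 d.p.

0.68200

f(0.196000) = 0.769173, f(1.060000) = -0.655928 (opposite signs)
step 1: m = 0.628000, f(m) = 0.130964 > 0 → root in [0.628000, 1.060000]
step 2: m = 0.844000, f(m) = -0.247041 < 0 → root in [0.628000, 0.844000]
step 3: m = 0.736000, f(m) = -0.053720 < 0 → root in [0.628000, 0.736000]
Midpoint of [0.628000, 0.736000] = 0.682000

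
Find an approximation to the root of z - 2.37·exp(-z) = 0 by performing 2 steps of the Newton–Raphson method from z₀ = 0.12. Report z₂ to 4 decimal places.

f'(z) = 1 + 2.37·exp(-z)
z_0 = 0.120000: f = -1.982001, f' = 3.102001 → z_1 = 0.120000 - (-1.982001)/(3.102001) = 0.758943
z_1 = 0.758943: f = -0.350599, f' = 2.109542 → z_2 = 0.758943 - (-0.350599)/(2.109542) = 0.925140

0.9251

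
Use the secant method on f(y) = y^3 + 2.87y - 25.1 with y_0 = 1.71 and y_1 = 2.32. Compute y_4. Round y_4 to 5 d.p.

Secant update: y_(k+1) = y_k − f(y_k)·(y_k − y_(k-1))/(f(y_k) − f(y_(k-1))).
f(y_0) = -15.192089, f(y_1) = -5.954432
y_2 = 2.320000 - (-5.954432)·(2.320000 - 1.710000)/(-5.954432 - (-15.192089)) = 2.713195; f(y_2) = 2.659865
y_3 = 2.713195 - (2.659865)·(2.713195 - 2.320000)/(2.659865 - (-5.954432)) = 2.591787; f(y_3) = -0.251603
y_4 = 2.591787 - (-0.251603)·(2.591787 - 2.713195)/(-0.251603 - (2.659865)) = 2.602279; f(y_4) = -0.009202

2.60228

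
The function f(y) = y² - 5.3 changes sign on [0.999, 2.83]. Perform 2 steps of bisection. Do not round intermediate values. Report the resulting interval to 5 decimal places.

[1.91450, 2.37225]

f(0.999000) = -4.301999, f(2.830000) = 2.708900 (opposite signs)
step 1: m = 1.914500, f(m) = -1.634690 < 0 → root in [1.914500, 2.830000]
step 2: m = 2.372250, f(m) = 0.327570 > 0 → root in [1.914500, 2.372250]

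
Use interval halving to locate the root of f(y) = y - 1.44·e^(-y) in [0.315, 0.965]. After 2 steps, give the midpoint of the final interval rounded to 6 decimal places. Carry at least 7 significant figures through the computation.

f(0.315000) = -0.735896, f(0.965000) = 0.416384 (opposite signs)
step 1: m = 0.640000, f(m) = -0.119301 < 0 → root in [0.640000, 0.965000]
step 2: m = 0.802500, f(m) = 0.157082 > 0 → root in [0.640000, 0.802500]
Midpoint of [0.640000, 0.802500] = 0.721250

0.721250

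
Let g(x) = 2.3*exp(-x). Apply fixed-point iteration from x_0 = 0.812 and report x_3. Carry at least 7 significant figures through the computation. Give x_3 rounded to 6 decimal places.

1.004487

x_1 = g(0.812000) = 1.021129
x_2 = g(1.021129) = 0.828432
x_3 = g(0.828432) = 1.004487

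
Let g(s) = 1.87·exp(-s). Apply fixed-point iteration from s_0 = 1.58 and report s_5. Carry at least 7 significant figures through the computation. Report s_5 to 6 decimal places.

0.617925

s_1 = g(1.580000) = 0.385173
s_2 = g(0.385173) = 1.272222
s_3 = g(1.272222) = 0.523990
s_4 = g(0.523990) = 1.107327
s_5 = g(1.107327) = 0.617925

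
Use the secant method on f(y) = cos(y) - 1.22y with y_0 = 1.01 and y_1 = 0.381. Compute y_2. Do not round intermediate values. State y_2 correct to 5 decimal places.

Secant update: y_(k+1) = y_k − f(y_k)·(y_k − y_(k-1))/(f(y_k) − f(y_(k-1))).
f(y_0) = -0.700339, f(y_1) = 0.463473
y_2 = 0.381000 - (0.463473)·(0.381000 - 1.010000)/(0.463473 - (-0.700339)) = 0.631491; f(y_2) = 0.036729

0.63149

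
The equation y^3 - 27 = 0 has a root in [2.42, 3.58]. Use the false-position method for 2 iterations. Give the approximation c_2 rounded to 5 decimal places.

f(2.420000) = -12.827512, f(3.580000) = 18.882712
step 1: c = 2.889247, f(c) = -2.881304 < 0 → new bracket [2.889247, 3.580000]
step 2: c = 2.980694, f(c) = -0.517906 < 0 → new bracket [2.980694, 3.580000]

2.98069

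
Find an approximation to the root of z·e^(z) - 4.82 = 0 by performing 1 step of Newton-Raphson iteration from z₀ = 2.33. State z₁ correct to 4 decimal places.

Newton update: z ← z − f(z)/f'(z).
f'(z) = (z + 1)·e^(z)
z_0 = 2.330000: f = 19.127604, f' = 34.225545 → z_1 = 2.330000 - (19.127604)/(34.225545) = 1.771131

1.7711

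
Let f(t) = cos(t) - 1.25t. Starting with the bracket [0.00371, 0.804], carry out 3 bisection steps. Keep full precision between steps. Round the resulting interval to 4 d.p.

[0.6039, 0.7040]

f(0.003710) = 0.995356, f(0.804000) = -0.311168 (opposite signs)
step 1: m = 0.403855, f(m) = 0.414734 > 0 → root in [0.403855, 0.804000]
step 2: m = 0.603928, f(m) = 0.068202 > 0 → root in [0.603928, 0.804000]
step 3: m = 0.703964, f(m) = -0.117672 < 0 → root in [0.603928, 0.703964]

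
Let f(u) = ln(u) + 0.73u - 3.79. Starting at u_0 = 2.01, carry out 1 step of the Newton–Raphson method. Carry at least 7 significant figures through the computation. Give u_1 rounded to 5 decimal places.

f'(u) = 1/u + 0.73
u_0 = 2.010000: f = -1.624565, f' = 1.227512 → u_1 = 2.010000 - (-1.624565)/(1.227512) = 3.333461

3.33346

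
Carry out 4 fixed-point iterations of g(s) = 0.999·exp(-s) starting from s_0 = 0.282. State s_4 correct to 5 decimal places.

s_1 = g(0.282000) = 0.753519
s_2 = g(0.753519) = 0.470236
s_3 = g(0.470236) = 0.624230
s_4 = g(0.624230) = 0.535138

0.53514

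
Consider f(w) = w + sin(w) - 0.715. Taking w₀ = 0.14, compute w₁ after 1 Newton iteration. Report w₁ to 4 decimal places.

0.3588

f'(w) = 1 + cos(w)
w_0 = 0.140000: f = -0.435457, f' = 1.990216 → w_1 = 0.140000 - (-0.435457)/(1.990216) = 0.358799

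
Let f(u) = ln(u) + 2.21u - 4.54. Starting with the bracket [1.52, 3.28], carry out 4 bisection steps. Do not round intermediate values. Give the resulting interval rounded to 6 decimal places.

f(1.520000) = -0.762090, f(3.280000) = 3.896643 (opposite signs)
step 1: m = 2.400000, f(m) = 1.639469 > 0 → root in [1.520000, 2.400000]
step 2: m = 1.960000, f(m) = 0.464544 > 0 → root in [1.520000, 1.960000]
step 3: m = 1.740000, f(m) = -0.140715 < 0 → root in [1.740000, 1.960000]
step 4: m = 1.850000, f(m) = 0.163686 > 0 → root in [1.740000, 1.850000]

[1.740000, 1.850000]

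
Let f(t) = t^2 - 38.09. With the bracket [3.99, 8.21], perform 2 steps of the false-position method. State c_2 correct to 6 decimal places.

f(3.990000) = -22.169900, f(8.210000) = 29.314100
step 1: c = 5.807205, f(c) = -4.366371 < 0 → new bracket [5.807205, 8.210000]
step 2: c = 6.118706, f(c) = -0.651440 < 0 → new bracket [6.118706, 8.210000]

6.118706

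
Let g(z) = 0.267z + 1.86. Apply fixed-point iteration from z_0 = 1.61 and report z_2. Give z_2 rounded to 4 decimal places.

2.4714

z_1 = g(1.610000) = 2.289870
z_2 = g(2.289870) = 2.471395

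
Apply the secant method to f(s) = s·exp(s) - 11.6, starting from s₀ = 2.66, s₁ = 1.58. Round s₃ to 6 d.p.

Secant update: s_(k+1) = s_k − f(s_k)·(s_k − s_(k-1))/(f(s_k) − f(s_(k-1))).
f(s_0) = 26.428129, f(s_1) = -3.929170
s_2 = 1.580000 - (-3.929170)·(1.580000 - 2.660000)/(-3.929170 - (26.428129)) = 1.719785; f(s_2) = -1.997872
s_3 = 1.719785 - (-1.997872)·(1.719785 - 1.580000)/(-1.997872 - (-3.929170)) = 1.864389; f(s_3) = 0.429027

1.864389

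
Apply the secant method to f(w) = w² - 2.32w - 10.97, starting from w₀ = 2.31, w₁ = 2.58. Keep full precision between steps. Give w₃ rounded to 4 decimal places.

4.0841

f(w_0) = -10.993100, f(w_1) = -10.299200
w_2 = 2.580000 - (-10.299200)·(2.580000 - 2.310000)/(-10.299200 - (-10.993100)) = 6.587471; f(w_2) = 17.141839
w_3 = 6.587471 - (17.141839)·(6.587471 - 2.580000)/(17.141839 - (-10.299200)) = 4.084088; f(w_3) = -3.765308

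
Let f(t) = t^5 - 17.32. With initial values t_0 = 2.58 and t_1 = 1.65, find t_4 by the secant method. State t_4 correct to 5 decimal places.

f(t_0) = 96.993765, f(t_1) = -5.090190
t_2 = 1.650000 - (-5.090190)·(1.650000 - 2.580000)/(-5.090190 - (96.993765)) = 1.696372; f(t_2) = -3.272276
t_3 = 1.696372 - (-3.272276)·(1.696372 - 1.650000)/(-3.272276 - (-5.090190)) = 1.779843; f(t_3) = 0.541135
t_4 = 1.779843 - (0.541135)·(1.779843 - 1.696372)/(0.541135 - (-3.272276)) = 1.767999; f(t_4) = -0.045334

1.76800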